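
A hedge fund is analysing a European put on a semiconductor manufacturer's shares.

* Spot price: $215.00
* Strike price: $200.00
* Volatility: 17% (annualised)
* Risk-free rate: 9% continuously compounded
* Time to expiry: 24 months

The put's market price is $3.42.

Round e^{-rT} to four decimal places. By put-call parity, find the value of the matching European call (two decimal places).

$51.36

e^(−rT) = e^(−0.09·2) = 0.8353
Put-call parity: C − P = S − K·e^(−rT) = 215 − 200·0.8353 = 215 − 167.0600 = 47.9400
C = P + (C − P) = 3.42 + (47.9400) = 51.3600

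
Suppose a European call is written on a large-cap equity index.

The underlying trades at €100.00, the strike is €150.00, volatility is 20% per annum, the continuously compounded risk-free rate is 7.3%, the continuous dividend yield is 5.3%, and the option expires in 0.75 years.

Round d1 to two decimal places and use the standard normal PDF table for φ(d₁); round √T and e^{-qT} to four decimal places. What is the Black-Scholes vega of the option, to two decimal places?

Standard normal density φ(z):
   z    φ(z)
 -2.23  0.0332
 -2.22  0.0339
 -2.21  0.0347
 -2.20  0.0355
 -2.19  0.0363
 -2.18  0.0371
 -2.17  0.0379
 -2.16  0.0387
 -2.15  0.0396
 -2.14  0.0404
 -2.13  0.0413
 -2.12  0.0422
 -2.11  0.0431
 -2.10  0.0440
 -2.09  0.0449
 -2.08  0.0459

3.15

σ√T = 0.2 × 0.8660 = 0.1732
d₁ = [ln(100/150) + (0.073 − 0.053 + ½·0.2²)·0.75] / (σ√T) = (-0.4055 + 0.0300) / 0.1732 = -2.1677 → -2.17
√T = √0.75 = 0.8660
φ(d₁) = φ(-2.17) = 0.0379
e^(−qT) = e^(−0.053·0.75) = 0.9610
vega = S·e^(−qT)·φ(d₁)·√T = 100·0.9610·0.0379·0.8660 = 3.1541
(Call and put vega coincide under Black-Scholes.)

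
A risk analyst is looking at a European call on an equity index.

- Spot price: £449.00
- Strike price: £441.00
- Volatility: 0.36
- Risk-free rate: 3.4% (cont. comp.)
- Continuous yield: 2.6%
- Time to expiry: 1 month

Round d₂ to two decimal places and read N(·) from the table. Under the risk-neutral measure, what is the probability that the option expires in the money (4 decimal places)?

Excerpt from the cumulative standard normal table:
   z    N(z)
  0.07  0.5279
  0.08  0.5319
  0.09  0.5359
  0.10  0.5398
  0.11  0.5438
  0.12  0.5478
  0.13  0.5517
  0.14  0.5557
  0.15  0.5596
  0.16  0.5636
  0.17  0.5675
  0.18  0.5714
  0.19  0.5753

0.5517

σ√T = 0.36·√0.08333 = 0.1039
d₁ = [ln(449/441) + (0.034 − 0.026 + ½·0.36²)·0.08333] / (σ√T) = (0.0180 + 0.0061) / 0.1039 = 0.2314 → 0.23
d₂ = 0.2314 − 0.1039 = 0.1274 → 0.13
Risk-neutral Pr[S_T > K] = N(d₂) = N(0.13) = 0.5517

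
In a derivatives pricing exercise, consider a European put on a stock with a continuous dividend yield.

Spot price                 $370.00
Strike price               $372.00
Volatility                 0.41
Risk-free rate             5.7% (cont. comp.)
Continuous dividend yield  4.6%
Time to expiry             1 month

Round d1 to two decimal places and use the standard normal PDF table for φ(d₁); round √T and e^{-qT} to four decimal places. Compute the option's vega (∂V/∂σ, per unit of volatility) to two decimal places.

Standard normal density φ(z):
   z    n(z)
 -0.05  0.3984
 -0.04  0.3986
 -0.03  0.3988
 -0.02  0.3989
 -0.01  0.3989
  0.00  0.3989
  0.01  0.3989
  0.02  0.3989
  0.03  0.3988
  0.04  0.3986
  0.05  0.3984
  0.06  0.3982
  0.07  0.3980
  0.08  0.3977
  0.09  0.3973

42.45

σ√T = 0.41·√0.08333 = 0.1184
ln(S/K) + (r − q + σ²/2)T = ln(370/372) + (0.057 − 0.046 + 0.41²/2)·0.08333 = -0.0054 + 0.0079 = 0.0025
d₁ = 0.0025 / 0.1184 = 0.0214 ⇒ 0.02
√T = √0.08333 = 0.2887
φ(d₁) = φ(0.02) = 0.3989
e^(−qT) = e^(−0.046·0.08333) = 0.9962
vega = S·e^(−qT)·φ(d₁)·√T = 370·0.9962·0.3989·0.2887 = 42.4482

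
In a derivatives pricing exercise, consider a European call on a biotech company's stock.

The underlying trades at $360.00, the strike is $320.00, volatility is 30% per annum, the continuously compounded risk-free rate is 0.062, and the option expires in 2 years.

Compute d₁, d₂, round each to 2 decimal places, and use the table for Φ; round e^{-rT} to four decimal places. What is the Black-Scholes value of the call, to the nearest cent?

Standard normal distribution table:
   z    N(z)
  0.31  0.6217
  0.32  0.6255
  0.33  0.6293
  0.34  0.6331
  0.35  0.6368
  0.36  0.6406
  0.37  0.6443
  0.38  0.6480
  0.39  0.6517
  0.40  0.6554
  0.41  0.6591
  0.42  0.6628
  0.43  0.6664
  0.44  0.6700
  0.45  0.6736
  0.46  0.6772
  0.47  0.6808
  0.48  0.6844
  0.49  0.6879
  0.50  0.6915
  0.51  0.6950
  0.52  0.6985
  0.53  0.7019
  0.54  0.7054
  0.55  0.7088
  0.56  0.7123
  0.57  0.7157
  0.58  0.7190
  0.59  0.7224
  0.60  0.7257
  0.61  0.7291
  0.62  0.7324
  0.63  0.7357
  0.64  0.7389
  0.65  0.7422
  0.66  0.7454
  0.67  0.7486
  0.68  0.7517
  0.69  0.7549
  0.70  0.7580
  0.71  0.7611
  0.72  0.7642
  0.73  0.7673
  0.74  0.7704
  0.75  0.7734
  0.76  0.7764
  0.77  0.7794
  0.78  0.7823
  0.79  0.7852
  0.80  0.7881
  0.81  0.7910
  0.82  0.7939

$100.54

T = 2;  σ√T = 0.4243
ln(S/K) + (r + σ²/2)T = ln(360/320) + (0.062 + 0.3²/2)·2 = 0.1178 + 0.2140 = 0.3318
d₁ = 0.3318 / 0.4243 = 0.7820 ≈ 0.78
d₂ = d₁ − σ√T = 0.7820 − 0.4243 = 0.3578 ≈ 0.36
e^(−rT) = e^(−0.062·2) = 0.8834
N(d₁) = N(0.78) = 0.7823;  N(d₂) = N(0.36) = 0.6406
C = 360·0.7823 − 320·0.8834·0.6406 = 281.6280 − 181.0899 = 100.5381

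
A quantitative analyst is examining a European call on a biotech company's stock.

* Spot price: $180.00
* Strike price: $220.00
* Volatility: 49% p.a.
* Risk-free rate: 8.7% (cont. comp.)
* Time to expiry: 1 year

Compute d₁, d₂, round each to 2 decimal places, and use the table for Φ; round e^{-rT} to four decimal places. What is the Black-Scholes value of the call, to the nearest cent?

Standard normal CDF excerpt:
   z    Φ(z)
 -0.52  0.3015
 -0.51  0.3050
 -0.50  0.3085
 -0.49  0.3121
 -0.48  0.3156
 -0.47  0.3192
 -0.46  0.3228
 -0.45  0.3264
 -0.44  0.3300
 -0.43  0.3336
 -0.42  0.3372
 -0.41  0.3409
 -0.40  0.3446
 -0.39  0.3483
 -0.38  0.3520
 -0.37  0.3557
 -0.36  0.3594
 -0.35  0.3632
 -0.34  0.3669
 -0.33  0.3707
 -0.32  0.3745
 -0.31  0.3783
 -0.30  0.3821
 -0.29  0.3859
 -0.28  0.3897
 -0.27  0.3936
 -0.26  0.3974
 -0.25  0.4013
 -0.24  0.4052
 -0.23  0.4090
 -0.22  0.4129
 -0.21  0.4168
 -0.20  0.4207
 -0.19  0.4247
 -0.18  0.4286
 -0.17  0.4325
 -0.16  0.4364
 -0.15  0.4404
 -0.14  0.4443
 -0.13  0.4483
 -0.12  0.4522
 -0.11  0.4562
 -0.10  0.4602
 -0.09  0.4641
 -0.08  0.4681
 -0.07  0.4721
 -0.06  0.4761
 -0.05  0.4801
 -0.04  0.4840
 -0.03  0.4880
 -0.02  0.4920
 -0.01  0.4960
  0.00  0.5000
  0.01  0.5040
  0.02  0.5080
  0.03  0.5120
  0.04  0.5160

σ√T = 0.49·√1 = 0.4900
ln(S/K) + (r + σ²/2)T = ln(180/220) + (0.087 + 0.49²/2)·1 = -0.2007 + 0.2070 = 0.0064
d₁ = 0.0064 / 0.4900 = 0.0130 → 0.01
d₂ = d₁ − σ√T = 0.0130 − 0.4900 = -0.4770 → -0.48
exp(−rT) = exp(−0.087·1) = 0.9167
C = 180·N(0.01) − 220·0.9167·N(-0.48) = 180·0.5040 − 220·0.9167·0.3156 = 90.7200 − 63.6483 = 27.0717

$27.07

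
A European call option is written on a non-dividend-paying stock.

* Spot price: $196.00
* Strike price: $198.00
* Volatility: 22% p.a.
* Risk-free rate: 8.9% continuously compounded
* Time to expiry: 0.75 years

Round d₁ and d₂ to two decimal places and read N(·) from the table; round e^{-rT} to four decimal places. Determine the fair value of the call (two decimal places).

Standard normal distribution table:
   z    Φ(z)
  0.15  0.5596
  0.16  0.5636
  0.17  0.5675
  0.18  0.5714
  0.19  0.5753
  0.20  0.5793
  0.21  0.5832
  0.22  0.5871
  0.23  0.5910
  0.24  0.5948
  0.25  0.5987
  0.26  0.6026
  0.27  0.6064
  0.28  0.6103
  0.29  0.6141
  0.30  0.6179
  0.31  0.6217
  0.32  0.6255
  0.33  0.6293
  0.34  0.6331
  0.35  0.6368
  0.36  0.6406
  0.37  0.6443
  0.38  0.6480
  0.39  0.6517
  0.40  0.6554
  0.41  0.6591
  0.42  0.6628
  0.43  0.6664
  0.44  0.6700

$20.44

σ√T = 0.22 × 0.8660 = 0.1905
d₁ = [ln(196/198) + (0.089 + ½·0.22²)·0.75] / (σ√T) = (-0.0102 + 0.0849) / 0.1905 = 0.3923 ⇒ 0.39
d₂ = 0.3923 − 0.1905 = 0.2018 ⇒ 0.20
exp(−rT) = exp(−0.089·0.75) = 0.9354
C = 196·N(0.39) − 198·0.9354·N(0.20) = 196·0.6517 − 198·0.9354·0.5793 = 127.7332 − 107.2917 = 20.4415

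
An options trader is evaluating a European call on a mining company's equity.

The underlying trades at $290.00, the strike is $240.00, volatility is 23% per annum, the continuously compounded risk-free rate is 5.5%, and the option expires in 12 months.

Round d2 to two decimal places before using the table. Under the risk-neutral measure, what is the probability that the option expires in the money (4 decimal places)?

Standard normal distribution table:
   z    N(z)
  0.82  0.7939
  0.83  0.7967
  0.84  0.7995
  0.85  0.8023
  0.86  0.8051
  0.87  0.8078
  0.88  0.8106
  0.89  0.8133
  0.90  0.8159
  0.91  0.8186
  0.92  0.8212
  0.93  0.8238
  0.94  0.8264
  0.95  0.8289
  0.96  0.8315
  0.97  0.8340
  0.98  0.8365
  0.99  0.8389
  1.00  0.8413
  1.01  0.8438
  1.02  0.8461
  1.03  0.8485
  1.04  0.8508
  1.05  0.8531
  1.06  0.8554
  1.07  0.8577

σ√T = 0.23 × 1.0000 = 0.2300
d₁ = [ln(290/240) + (0.055 + 0.23²/2)·1] / 0.2300 = [0.1892 + 0.0814] / 0.2300 = 1.1769 → 1.18
d₂ = d₁ − σ√T = 1.1769 − 0.2300 = 0.9469 → 0.95
Pr(exercise) under Q = N(d₂) = 0.8289

0.8289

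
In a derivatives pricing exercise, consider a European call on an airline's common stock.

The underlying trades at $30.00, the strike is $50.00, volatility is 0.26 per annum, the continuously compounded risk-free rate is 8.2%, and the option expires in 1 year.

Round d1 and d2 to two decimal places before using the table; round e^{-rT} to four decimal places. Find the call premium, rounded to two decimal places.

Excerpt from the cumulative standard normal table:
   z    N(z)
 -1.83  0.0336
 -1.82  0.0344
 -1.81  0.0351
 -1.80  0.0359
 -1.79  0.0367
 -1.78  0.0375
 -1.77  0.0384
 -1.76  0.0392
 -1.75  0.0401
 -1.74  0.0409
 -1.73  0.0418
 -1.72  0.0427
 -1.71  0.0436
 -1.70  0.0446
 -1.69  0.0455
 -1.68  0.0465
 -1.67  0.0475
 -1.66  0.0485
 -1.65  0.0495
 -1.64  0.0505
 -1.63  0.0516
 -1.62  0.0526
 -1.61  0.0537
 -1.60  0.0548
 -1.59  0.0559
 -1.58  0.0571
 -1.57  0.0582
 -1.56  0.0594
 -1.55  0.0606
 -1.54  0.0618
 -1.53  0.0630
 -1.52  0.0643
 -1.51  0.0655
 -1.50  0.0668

σ√T = 0.26 × 1.0000 = 0.2600
ln(S/K) + (r + σ²/2)T = ln(30/50) + (0.082 + 0.26²/2)·1 = -0.5108 + 0.1158 = -0.3950
d₁ = -0.3950 / 0.2600 = -1.5193 ≈ -1.52
d₂ = d₁ − σ√T = -1.5193 − 0.2600 = -1.7793 ≈ -1.78
exp(−rT) = exp(−0.082·1) = 0.9213
N(d₁) = N(-1.52) = 0.0643;  N(d₂) = N(-1.78) = 0.0375
C = 30·0.0643 − 50·0.9213·0.0375 = 1.9290 − 1.7274 = 0.2016

$0.20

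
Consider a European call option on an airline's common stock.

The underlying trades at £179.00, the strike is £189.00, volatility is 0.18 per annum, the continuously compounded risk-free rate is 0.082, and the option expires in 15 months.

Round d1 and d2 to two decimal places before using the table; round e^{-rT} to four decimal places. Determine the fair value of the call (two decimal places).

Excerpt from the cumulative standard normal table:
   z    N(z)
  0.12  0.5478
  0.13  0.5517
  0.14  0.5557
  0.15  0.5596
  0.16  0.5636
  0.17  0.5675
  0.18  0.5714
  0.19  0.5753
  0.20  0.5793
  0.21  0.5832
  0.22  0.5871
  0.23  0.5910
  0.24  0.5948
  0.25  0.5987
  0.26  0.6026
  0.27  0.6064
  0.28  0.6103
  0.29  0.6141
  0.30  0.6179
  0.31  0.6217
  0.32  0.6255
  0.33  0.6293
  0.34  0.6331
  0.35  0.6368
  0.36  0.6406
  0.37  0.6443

T = 1.25;  σ√T = 0.2012
ln(S/K) + (r + σ²/2)T = ln(179/189) + (0.082 + 0.18²/2)·1.25 = -0.0544 + 0.1228 = 0.0684
d₁ = 0.0684 / 0.2012 = 0.3398 which rounds to 0.34
d₂ = d₁ − σ√T = 0.3398 − 0.2012 = 0.1386 which rounds to 0.14
e^(−rT) = e^(−0.082·1.25) = 0.9026
N(d₁) = N(0.34) = 0.6331;  N(d₂) = N(0.14) = 0.5557
C = 179·0.6331 − 189·0.9026·0.5557 = 113.3249 − 94.7976 = 18.5273

£18.53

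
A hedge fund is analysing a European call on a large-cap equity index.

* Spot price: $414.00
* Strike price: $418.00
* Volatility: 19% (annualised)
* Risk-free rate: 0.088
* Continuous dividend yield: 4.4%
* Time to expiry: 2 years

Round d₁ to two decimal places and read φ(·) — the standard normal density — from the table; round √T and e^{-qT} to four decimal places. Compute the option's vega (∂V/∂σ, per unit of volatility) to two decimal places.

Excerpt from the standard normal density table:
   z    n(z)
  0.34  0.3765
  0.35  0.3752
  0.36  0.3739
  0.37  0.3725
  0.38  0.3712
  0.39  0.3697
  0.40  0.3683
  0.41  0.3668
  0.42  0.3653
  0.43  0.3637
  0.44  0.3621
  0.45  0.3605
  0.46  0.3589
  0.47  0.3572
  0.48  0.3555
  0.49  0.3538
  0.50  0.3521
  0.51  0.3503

195.01

σ√T = 0.19 × 1.4142 = 0.2687
d₁ = [ln(414/418) + (0.088 − 0.044 + 0.19²/2)·2] / 0.2687 = [-0.0096 + 0.1241] / 0.2687 = 0.4261 which rounds to 0.43
√T = √2 = 1.4142
φ(d₁) = φ(0.43) = 0.3637
e^(−qT) = e^(−0.044·2) = 0.9158
vega = S·e^(−qT)·φ(d₁)·√T = 414·0.9158·0.3637·1.4142 = 195.0092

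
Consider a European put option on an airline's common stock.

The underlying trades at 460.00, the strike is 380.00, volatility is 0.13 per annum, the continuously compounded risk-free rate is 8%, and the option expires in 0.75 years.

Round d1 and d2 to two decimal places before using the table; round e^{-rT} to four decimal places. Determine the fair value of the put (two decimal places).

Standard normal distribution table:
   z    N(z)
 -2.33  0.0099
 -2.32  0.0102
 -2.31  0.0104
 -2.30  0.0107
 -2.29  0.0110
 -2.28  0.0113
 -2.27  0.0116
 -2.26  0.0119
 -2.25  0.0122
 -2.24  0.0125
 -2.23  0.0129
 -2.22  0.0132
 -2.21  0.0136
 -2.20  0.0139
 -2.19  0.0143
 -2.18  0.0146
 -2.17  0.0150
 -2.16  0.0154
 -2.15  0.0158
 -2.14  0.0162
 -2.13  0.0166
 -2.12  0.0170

0.31

T = 0.75;  σ√T = 0.1126
d₁ = [ln(460/380) + (0.08 + ½·0.13²)·0.75] / (σ√T) = (0.1911 + 0.0663) / 0.1126 = 2.2862 → 2.29
d₂ = 2.2862 − 0.1126 = 2.1737 → 2.17
e^(−rT) = e^(−0.08·0.75) = 0.9418
N(−d₂) = N(-2.17) = 0.0150;  N(−d₁) = N(-2.29) = 0.0110
P = 380·0.9418·0.0150 − 460·0.0110 = 5.3683 − 5.0600 = 0.3083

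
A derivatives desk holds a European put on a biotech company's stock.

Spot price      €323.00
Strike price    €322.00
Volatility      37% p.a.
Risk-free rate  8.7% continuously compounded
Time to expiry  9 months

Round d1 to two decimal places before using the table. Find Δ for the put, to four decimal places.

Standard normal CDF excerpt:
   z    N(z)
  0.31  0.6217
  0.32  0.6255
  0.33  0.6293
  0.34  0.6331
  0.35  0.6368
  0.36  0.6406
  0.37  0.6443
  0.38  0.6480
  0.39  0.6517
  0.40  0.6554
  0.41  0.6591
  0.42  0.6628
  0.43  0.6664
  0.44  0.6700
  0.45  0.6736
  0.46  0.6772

-0.3557

σ√T = 0.37 × 0.8660 = 0.3204
d₁ = [ln(323/322) + (0.087 + 0.37²/2)·0.75] / 0.3204 = [0.0031 + 0.1166] / 0.3204 = 0.3735 → 0.37
N(d₁) = N(0.37) = 0.6443
Δ_put = N(d₁) − 1 = 0.6443 − 1 = -0.3557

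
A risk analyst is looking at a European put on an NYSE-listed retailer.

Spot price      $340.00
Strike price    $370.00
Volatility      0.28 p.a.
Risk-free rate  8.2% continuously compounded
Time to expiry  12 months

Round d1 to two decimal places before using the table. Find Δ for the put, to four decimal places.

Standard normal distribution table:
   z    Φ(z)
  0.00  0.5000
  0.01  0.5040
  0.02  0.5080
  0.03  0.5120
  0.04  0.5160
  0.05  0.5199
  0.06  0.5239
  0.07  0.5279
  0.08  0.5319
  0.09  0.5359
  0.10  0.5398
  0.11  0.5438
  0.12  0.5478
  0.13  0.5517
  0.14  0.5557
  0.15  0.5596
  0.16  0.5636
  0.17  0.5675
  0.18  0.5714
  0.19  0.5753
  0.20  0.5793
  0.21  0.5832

T = 1;  σ√T = 0.2800
d₁ = [ln(340/370) + (0.082 + 0.28²/2)·1] / 0.2800 = [-0.0846 + 0.1212] / 0.2800 = 0.1309 ≈ 0.13
N(d₁) = N(0.13) = 0.5517
Δ_put = N(d₁) − 1 = 0.5517 − 1 = -0.4483

-0.4483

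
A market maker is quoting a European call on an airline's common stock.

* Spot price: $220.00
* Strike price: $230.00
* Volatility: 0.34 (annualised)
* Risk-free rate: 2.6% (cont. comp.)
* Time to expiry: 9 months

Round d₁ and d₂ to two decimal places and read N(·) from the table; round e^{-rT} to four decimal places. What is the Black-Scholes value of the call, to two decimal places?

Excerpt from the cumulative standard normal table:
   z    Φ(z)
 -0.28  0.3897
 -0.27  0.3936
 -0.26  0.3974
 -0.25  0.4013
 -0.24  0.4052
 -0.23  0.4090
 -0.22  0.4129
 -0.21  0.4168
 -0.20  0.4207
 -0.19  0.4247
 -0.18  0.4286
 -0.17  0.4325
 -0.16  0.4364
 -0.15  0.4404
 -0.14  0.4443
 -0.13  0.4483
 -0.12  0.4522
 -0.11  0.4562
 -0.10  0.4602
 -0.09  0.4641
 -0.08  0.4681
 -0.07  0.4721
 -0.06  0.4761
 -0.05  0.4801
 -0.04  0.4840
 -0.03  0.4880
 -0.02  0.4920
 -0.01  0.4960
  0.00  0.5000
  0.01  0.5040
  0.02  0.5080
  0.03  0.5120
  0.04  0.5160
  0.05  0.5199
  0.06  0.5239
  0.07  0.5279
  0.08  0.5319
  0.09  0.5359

σ√T = 0.34 × 0.8660 = 0.2944
d₁ = [ln(220/230) + (0.026 + 0.34²/2)·0.75] / 0.2944 = [-0.0445 + 0.0629] / 0.2944 = 0.0625 → 0.06
d₂ = d₁ − σ√T = 0.0625 − 0.2944 = -0.2320 → -0.23
exp(−rT) = exp(−0.026·0.75) = 0.9807
N(d₁) = N(0.06) = 0.5239;  N(d₂) = N(-0.23) = 0.4090
C = 220·0.5239 − 230·0.9807·0.4090 = 115.2580 − 92.2544 = 23.0036

$23.00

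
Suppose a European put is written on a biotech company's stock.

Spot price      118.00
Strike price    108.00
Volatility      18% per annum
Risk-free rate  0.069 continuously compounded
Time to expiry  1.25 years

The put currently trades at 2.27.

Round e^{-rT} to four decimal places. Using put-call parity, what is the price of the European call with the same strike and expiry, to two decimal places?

exp(−rT) = exp(−0.069·1.25) = 0.9174
Put-call parity: C − P = S − K·e^(−rT) = 118 − 108·0.9174 = 118 − 99.0792 = 18.9208
C = P + (C − P) = 2.27 + (18.9208) = 21.1908

21.19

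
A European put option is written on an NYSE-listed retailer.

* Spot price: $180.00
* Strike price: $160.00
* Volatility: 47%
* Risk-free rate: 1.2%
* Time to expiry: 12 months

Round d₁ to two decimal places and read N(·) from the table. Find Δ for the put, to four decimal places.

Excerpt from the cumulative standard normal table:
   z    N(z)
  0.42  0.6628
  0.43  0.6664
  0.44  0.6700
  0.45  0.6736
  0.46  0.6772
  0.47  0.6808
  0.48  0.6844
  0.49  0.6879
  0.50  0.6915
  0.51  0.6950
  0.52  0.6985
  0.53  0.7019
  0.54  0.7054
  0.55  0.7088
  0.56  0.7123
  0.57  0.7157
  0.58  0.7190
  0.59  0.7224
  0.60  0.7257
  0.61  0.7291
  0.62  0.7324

σ√T = 0.47·√1 = 0.4700
d₁ = [ln(180/160) + (0.012 + ½·0.47²)·1] / (σ√T) = (0.1178 + 0.1224) / 0.4700 = 0.5111 ⇒ 0.51
N(d₁) = N(0.51) = 0.6950
Δ_put = N(d₁) − 1 = 0.6950 − 1 = -0.3050

-0.3050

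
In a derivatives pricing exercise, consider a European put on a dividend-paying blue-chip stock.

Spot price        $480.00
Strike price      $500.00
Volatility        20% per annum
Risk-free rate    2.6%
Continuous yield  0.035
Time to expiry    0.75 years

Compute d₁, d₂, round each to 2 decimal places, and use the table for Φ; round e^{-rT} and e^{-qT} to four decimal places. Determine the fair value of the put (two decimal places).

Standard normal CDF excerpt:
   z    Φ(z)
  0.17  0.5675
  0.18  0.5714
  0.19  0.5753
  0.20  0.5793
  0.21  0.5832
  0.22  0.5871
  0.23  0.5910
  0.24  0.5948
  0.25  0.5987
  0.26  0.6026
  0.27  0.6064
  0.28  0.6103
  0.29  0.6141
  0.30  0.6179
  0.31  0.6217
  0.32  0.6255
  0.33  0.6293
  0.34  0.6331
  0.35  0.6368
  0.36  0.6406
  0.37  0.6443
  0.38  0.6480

σ√T = 0.2 × 0.8660 = 0.1732
d₁ = [ln(480/500) + (0.026 − 0.035 + 0.2²/2)·0.75] / 0.1732 = [-0.0408 + 0.0083] / 0.1732 = -0.1881 → -0.19
d₂ = d₁ − σ√T = -0.1881 − 0.1732 = -0.3613 → -0.36
e^(−qT) = e^(−0.035·0.75) = 0.9741;  e^(−rT) = e^(−0.026·0.75) = 0.9807
P = 500·0.9807·N(0.36) − 480·0.9741·N(0.19) = 500·0.9807·0.6406 − 480·0.9741·0.5753 = 314.1182 − 268.9919 = 45.1263

$45.13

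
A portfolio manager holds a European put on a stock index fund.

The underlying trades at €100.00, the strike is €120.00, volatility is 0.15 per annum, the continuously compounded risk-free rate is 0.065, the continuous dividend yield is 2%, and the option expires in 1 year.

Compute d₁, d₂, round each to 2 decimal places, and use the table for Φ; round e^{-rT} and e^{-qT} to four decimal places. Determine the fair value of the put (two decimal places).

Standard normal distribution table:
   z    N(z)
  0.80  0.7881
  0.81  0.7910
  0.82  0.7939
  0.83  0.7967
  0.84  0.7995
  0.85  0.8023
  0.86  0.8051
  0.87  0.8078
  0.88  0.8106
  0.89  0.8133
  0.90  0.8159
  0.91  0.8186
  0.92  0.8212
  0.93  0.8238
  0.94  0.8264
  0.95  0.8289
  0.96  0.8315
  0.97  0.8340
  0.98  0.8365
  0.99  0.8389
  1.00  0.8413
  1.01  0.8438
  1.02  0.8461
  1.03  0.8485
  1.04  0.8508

T = 1;  σ√T = 0.1500
d₁ = [ln(100/120) + (0.065 − 0.02 + ½·0.15²)·1] / (σ√T) = (-0.1823 + 0.0562) / 0.1500 = -0.8405 ≈ -0.84
d₂ = -0.8405 − 0.1500 = -0.9905 ≈ -0.99
exp(−qT) = exp(−0.02·1) = 0.9802;  exp(−rT) = exp(−0.065·1) = 0.9371
P = 120·0.9371·N(0.99) − 100·0.9802·N(0.84) = 120·0.9371·0.8389 − 100·0.9802·0.7995 = 94.3360 − 78.3670 = 15.9690

€15.97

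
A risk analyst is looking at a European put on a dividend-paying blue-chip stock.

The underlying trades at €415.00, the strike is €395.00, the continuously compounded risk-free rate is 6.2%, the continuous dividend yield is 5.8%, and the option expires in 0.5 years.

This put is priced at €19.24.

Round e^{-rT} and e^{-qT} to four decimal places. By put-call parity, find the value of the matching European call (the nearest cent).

exp(−qT) = exp(−0.058·0.5) = 0.9714;  exp(−rT) = exp(−0.062·0.5) = 0.9695
Put-call parity: C − P = S·e^(−qT) − K·e^(−rT) = 415·0.9714 − 395·0.9695 = 403.1310 − 382.9525 = 20.1785
C = P + (C − P) = 19.24 + (20.1785) = 39.4185

€39.42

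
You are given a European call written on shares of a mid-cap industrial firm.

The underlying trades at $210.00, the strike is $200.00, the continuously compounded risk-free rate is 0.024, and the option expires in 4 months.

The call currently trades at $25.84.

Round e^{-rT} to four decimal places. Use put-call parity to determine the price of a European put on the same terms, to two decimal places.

e^(−rT) = e^(−0.024·0.3333) = 0.9920
Put-call parity: C − P = S − K·e^(−rT) = 210 − 200·0.9920 = 210 − 198.4000 = 11.6000
P = C − (C − P) = 25.84 − (11.6000) = 14.2400

$14.24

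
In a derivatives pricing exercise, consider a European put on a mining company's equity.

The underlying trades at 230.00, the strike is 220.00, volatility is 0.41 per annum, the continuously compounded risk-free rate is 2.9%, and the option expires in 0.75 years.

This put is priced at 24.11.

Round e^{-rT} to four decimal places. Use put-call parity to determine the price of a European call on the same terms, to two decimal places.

exp(−rT) = exp(−0.029·0.75) = 0.9785
Put-call parity: C − P = S − K·e^(−rT) = 230 − 220·0.9785 = 230 − 215.2700 = 14.7300
C = P + (C − P) = 24.11 + (14.7300) = 38.8400

38.84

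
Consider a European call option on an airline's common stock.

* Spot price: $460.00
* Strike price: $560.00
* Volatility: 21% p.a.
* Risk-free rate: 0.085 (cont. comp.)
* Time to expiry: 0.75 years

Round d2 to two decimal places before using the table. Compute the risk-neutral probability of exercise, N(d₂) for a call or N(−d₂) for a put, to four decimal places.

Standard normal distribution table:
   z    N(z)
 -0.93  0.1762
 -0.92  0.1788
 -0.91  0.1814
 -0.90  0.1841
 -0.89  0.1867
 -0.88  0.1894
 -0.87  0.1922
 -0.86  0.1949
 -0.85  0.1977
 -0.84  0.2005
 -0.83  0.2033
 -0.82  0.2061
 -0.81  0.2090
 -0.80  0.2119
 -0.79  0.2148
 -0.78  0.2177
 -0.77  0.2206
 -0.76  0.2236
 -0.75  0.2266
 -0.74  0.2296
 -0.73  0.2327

0.2061

T = 0.75;  σ√T = 0.1819
d₁ = [ln(460/560) + (0.085 + 0.21²/2)·0.75] / 0.1819 = [-0.1967 + 0.0803] / 0.1819 = -0.6402 ⇒ -0.64
d₂ = d₁ − σ√T = -0.6402 − 0.1819 = -0.8220 ⇒ -0.82
Pr(exercise) under Q = N(d₂) = 0.2061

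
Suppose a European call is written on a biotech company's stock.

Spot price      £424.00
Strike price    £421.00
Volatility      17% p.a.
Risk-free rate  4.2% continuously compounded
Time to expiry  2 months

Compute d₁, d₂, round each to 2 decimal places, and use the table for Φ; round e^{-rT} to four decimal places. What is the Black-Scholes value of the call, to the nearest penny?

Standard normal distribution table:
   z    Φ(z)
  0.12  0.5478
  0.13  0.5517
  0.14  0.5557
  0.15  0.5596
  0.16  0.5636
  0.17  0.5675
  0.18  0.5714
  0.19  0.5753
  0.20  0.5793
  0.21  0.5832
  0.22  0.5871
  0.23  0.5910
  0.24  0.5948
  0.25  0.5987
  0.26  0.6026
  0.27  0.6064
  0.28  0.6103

£14.95

σ√T = 0.17 × 0.4082 = 0.0694
d₁ = [ln(424/421) + (0.042 + 0.17²/2)·0.1667] / 0.0694 = [0.0071 + 0.0094] / 0.0694 = 0.2379 which rounds to 0.24
d₂ = d₁ − σ√T = 0.2379 − 0.0694 = 0.1685 which rounds to 0.17
e^(−rT) = e^(−0.042·0.1667) = 0.9930
C = 424·N(0.24) − 421·0.9930·N(0.17) = 424·0.5948 − 421·0.9930·0.5675 = 252.1952 − 237.2451 = 14.9501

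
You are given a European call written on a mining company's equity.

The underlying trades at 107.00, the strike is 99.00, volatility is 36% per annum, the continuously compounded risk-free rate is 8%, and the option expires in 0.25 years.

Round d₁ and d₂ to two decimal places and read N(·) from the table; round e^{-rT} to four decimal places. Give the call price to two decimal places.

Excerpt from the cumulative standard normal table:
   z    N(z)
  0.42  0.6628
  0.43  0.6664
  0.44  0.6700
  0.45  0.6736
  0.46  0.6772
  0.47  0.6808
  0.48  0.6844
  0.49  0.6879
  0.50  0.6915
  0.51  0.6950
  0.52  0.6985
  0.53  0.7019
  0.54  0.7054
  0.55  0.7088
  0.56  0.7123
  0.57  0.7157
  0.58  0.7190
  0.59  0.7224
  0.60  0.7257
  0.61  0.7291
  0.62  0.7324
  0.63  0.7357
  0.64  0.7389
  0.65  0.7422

T = 0.25;  σ√T = 0.1800
d₁ = [ln(107/99) + (0.08 + 0.36²/2)·0.25] / 0.1800 = [0.0777 + 0.0362] / 0.1800 = 0.6328 → 0.63
d₂ = d₁ − σ√T = 0.6328 − 0.1800 = 0.4528 → 0.45
exp(−rT) = exp(−0.08·0.25) = 0.9802
C = 107·N(0.63) − 99·0.9802·N(0.45) = 107·0.7357 − 99·0.9802·0.6736 = 78.7199 − 65.3660 = 13.3539

13.35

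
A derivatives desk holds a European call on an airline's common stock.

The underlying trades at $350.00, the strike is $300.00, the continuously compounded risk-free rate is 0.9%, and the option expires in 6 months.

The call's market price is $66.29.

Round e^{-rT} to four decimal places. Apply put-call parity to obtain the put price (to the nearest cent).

exp(−rT) = exp(−0.009·0.5) = 0.9955
Put-call parity: C − P = S − K·e^(−rT) = 350 − 300·0.9955 = 350 − 298.6500 = 51.3500
P = C − (C − P) = 66.29 − (51.3500) = 14.9400

$14.94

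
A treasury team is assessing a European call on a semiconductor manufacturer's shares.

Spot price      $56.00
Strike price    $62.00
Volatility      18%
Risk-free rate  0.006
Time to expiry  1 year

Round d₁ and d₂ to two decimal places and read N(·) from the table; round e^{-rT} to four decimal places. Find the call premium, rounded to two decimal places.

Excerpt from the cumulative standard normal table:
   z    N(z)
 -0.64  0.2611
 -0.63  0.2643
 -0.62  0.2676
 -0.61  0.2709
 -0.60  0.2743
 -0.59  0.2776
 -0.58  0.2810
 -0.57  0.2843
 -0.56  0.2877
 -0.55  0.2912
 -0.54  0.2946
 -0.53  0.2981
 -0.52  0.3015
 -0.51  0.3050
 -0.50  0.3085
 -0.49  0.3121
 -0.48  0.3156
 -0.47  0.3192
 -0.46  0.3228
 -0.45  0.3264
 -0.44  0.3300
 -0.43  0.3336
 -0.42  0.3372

σ√T = 0.18·√1 = 0.1800
d₁ = [ln(56/62) + (0.006 + ½·0.18²)·1] / (σ√T) = (-0.1018 + 0.0222) / 0.1800 = -0.4421 ≈ -0.44
d₂ = -0.4421 − 0.1800 = -0.6221 ≈ -0.62
e^(−rT) = e^(−0.006·1) = 0.9940
N(d₁) = N(-0.44) = 0.3300;  N(d₂) = N(-0.62) = 0.2676
C = 56·0.3300 − 62·0.9940·0.2676 = 18.4800 − 16.4917 = 1.9883

$1.99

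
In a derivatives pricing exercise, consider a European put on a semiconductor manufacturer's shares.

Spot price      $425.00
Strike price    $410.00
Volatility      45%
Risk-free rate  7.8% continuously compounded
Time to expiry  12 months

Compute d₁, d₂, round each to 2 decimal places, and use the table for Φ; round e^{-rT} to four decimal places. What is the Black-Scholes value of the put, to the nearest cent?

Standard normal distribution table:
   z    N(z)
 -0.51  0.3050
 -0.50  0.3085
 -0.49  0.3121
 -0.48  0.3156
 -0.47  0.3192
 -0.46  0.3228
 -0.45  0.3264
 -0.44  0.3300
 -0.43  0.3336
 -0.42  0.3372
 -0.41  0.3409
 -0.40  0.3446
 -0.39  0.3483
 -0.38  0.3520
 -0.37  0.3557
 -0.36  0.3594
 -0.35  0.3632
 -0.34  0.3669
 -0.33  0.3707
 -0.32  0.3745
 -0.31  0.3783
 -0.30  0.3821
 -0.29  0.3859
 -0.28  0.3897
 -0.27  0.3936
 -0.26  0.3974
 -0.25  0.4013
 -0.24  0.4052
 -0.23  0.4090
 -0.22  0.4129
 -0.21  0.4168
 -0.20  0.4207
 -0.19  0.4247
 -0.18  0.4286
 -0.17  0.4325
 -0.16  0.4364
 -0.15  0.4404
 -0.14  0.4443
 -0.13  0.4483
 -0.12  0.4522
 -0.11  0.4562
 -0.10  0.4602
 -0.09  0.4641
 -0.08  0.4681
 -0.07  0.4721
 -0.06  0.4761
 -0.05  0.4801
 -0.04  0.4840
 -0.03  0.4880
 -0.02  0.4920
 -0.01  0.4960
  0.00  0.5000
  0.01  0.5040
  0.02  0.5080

σ√T = 0.45·√1 = 0.4500
d₁ = [ln(425/410) + (0.078 + ½·0.45²)·1] / (σ√T) = (0.0359 + 0.1793) / 0.4500 = 0.4782 ⇒ 0.48
d₂ = 0.4782 − 0.4500 = 0.0282 ⇒ 0.03
exp(−rT) = exp(−0.078·1) = 0.9250
P = 410·0.9250·N(-0.03) − 425·N(-0.48) = 410·0.9250·0.4880 − 425·0.3156 = 185.0740 − 134.1300 = 50.9440

$50.94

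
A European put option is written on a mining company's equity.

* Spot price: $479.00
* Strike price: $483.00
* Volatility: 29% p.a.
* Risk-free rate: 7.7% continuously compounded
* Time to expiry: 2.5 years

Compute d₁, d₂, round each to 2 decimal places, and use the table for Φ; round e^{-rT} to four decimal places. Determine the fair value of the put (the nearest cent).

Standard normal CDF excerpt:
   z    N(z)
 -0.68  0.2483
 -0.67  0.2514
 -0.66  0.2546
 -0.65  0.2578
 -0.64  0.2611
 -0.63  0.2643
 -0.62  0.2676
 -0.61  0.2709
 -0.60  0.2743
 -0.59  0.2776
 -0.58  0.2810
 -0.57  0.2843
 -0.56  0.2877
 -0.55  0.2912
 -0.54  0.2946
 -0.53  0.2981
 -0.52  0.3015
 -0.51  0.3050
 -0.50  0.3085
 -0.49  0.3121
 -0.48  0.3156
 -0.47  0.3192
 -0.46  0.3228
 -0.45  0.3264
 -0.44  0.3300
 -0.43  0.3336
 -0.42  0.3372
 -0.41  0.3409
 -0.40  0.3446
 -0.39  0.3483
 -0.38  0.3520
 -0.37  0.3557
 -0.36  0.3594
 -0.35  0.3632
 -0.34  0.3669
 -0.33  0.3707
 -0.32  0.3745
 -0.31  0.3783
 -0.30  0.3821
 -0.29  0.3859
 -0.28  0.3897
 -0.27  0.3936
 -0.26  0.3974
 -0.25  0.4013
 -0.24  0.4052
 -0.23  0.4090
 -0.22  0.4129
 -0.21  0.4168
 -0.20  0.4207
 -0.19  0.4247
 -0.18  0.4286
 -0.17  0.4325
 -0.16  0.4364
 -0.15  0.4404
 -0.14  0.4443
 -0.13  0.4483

$45.72

T = 2.5;  σ√T = 0.4585
d₁ = [ln(479/483) + (0.077 + 0.29²/2)·2.5] / 0.4585 = [-0.0083 + 0.2976] / 0.4585 = 0.6309 ⇒ 0.63
d₂ = d₁ − σ√T = 0.6309 − 0.4585 = 0.1724 ⇒ 0.17
e^(−rT) = e^(−0.077·2.5) = 0.8249
P = 483·0.8249·N(-0.17) − 479·N(-0.63) = 483·0.8249·0.4325 − 479·0.2643 = 172.3195 − 126.5997 = 45.7198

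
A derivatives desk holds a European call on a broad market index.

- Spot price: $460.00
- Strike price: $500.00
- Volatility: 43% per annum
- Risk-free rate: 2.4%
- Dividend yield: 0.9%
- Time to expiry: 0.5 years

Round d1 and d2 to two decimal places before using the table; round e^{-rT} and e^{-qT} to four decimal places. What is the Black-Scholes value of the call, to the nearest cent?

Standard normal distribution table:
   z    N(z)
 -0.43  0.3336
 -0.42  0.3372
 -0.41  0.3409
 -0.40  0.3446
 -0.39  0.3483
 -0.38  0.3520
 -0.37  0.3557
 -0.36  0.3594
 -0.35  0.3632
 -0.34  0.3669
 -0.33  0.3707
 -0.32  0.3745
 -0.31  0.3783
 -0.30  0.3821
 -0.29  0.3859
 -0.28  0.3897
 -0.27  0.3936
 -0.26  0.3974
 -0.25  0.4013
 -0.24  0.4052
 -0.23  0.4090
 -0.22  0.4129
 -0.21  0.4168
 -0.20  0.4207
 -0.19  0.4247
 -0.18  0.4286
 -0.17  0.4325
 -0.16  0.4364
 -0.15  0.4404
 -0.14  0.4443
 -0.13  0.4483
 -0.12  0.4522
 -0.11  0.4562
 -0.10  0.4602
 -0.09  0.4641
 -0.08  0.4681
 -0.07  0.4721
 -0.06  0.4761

$40.49

σ√T = 0.43·√0.5 = 0.3041
d₁ = [ln(460/500) + (0.024 − 0.009 + ½·0.43²)·0.5] / (σ√T) = (-0.0834 + 0.0537) / 0.3041 = -0.0975 ⇒ -0.10
d₂ = -0.0975 − 0.3041 = -0.4016 ⇒ -0.40
exp(−qT) = exp(−0.009·0.5) = 0.9955;  exp(−rT) = exp(−0.024·0.5) = 0.9881
C = 460·0.9955·N(-0.10) − 500·0.9881·N(-0.40) = 460·0.9955·0.4602 − 500·0.9881·0.3446 = 210.7394 − 170.2496 = 40.4898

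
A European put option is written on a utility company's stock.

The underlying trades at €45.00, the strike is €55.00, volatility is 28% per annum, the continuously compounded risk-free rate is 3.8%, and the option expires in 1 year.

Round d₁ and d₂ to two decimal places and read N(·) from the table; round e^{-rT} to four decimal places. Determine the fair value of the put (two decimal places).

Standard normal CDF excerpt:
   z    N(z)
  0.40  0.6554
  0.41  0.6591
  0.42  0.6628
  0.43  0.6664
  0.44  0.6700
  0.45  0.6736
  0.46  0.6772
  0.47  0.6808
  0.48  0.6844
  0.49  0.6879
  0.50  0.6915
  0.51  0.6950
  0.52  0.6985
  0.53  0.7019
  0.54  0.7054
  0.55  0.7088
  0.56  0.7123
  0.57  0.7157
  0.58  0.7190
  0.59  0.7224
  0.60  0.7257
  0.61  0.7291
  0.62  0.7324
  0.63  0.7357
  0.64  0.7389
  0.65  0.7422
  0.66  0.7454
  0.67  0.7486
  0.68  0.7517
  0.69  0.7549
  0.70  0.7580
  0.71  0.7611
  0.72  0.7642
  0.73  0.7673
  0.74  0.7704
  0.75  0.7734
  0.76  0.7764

€10.31

σ√T = 0.28 × 1.0000 = 0.2800
d₁ = [ln(45/55) + (0.038 + 0.28²/2)·1] / 0.2800 = [-0.2007 + 0.0772] / 0.2800 = -0.4410 which rounds to -0.44
d₂ = d₁ − σ√T = -0.4410 − 0.2800 = -0.7210 which rounds to -0.72
e^(−rT) = e^(−0.038·1) = 0.9627
N(−d₂) = N(0.72) = 0.7642;  N(−d₁) = N(0.44) = 0.6700
P = 55·0.9627·0.7642 − 45·0.6700 = 40.4632 − 30.1500 = 10.3132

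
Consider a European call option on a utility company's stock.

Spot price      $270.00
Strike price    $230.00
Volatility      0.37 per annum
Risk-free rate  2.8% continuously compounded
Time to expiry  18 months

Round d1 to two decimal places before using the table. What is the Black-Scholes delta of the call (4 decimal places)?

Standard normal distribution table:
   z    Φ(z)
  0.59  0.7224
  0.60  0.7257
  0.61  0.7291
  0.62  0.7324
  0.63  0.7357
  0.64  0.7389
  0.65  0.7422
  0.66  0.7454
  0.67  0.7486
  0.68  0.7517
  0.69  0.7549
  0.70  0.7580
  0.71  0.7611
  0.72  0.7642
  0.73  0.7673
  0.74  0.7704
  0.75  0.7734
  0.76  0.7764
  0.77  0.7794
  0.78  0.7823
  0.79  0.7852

σ√T = 0.37 × 1.2247 = 0.4532
d₁ = [ln(270/230) + (0.028 + ½·0.37²)·1.5] / (σ√T) = (0.1603 + 0.1447) / 0.4532 = 0.6731 ⇒ 0.67
N(d₁) = N(0.67) = 0.7486
Δ_call = N(d₁) = 0.7486

0.7486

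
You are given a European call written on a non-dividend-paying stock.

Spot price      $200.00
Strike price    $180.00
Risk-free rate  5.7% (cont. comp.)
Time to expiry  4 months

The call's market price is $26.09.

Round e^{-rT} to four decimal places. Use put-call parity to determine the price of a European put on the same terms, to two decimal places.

e^(−rT) = e^(−0.057·0.3333) = 0.9812
Put-call parity: C − P = S − K·e^(−rT) = 200 − 180·0.9812 = 200 − 176.6160 = 23.3840
P = C − (C − P) = 26.09 − (23.3840) = 2.7060

$2.71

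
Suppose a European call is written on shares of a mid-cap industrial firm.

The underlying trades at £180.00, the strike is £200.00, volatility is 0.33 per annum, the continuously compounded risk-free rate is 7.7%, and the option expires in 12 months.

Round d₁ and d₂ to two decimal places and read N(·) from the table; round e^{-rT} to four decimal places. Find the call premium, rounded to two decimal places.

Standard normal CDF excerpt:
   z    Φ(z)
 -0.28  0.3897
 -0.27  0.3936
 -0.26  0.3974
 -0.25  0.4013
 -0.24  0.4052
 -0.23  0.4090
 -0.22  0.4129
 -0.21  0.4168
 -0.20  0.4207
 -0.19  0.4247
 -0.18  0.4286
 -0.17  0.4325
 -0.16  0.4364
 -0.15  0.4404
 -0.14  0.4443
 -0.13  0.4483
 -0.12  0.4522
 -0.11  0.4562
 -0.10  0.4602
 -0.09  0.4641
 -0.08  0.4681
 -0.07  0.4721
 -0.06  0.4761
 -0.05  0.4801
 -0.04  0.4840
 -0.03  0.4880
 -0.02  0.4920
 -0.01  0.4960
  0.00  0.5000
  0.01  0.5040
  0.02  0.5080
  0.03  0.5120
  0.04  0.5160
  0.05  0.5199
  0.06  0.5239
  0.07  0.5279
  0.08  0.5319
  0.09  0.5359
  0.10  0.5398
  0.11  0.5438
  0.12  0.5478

T = 1;  σ√T = 0.3300
ln(S/K) + (r + σ²/2)T = ln(180/200) + (0.077 + 0.33²/2)·1 = -0.1054 + 0.1315 = 0.0261
d₁ = 0.0261 / 0.3300 = 0.0791 which rounds to 0.08
d₂ = d₁ − σ√T = 0.0791 − 0.3300 = -0.2509 which rounds to -0.25
exp(−rT) = exp(−0.077·1) = 0.9259
N(d₁) = N(0.08) = 0.5319;  N(d₂) = N(-0.25) = 0.4013
C = 180·0.5319 − 200·0.9259·0.4013 = 95.7420 − 74.3127 = 21.4293

£21.43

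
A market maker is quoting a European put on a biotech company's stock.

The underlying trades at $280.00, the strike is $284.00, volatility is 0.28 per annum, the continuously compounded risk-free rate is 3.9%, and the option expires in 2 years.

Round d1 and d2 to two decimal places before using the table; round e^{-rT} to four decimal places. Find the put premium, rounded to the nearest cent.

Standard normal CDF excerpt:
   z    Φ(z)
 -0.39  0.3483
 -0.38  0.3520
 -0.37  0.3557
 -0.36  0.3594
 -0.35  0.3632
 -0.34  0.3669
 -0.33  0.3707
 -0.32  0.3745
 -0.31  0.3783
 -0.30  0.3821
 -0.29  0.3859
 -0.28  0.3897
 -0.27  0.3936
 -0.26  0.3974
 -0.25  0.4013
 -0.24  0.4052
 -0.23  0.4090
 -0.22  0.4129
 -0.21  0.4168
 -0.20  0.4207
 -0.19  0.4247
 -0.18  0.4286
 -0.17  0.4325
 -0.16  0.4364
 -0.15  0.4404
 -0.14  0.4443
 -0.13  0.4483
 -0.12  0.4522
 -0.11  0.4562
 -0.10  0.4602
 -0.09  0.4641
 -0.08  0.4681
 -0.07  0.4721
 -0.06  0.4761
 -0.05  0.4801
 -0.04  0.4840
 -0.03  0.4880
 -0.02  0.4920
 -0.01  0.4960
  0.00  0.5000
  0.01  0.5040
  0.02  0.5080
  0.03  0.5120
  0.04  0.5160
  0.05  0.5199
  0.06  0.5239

T = 2;  σ√T = 0.3960
d₁ = [ln(280/284) + (0.039 + ½·0.28²)·2] / (σ√T) = (-0.0142 + 0.1564) / 0.3960 = 0.3591 which rounds to 0.36
d₂ = 0.3591 − 0.3960 = -0.0368 which rounds to -0.04
e^(−rT) = e^(−0.039·2) = 0.9250
N(−d₂) = N(0.04) = 0.5160;  N(−d₁) = N(-0.36) = 0.3594
P = 284·0.9250·0.5160 − 280·0.3594 = 135.5532 − 100.6320 = 34.9212

$34.92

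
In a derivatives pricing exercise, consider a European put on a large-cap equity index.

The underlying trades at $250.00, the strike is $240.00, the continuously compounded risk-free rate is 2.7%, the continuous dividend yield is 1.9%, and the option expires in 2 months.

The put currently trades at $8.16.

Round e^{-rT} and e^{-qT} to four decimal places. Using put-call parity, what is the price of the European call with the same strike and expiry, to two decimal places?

exp(−qT) = exp(−0.019·0.1667) = 0.9968;  exp(−rT) = exp(−0.027·0.1667) = 0.9955
Put-call parity: C − P = S·e^(−qT) − K·e^(−rT) = 250·0.9968 − 240·0.9955 = 249.2000 − 238.9200 = 10.2800
C = P + (C − P) = 8.16 + (10.2800) = 18.4400

$18.44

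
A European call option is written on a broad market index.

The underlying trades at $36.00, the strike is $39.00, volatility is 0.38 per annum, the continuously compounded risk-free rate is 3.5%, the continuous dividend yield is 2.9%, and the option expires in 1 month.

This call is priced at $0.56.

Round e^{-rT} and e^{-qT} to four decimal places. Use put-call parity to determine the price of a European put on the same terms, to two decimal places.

$3.53

e^(−qT) = e^(−0.029·0.08333) = 0.9976;  e^(−rT) = e^(−0.035·0.08333) = 0.9971
Put-call parity: C − P = S·e^(−qT) − K·e^(−rT) = 36·0.9976 − 39·0.9971 = 35.9136 − 38.8869 = -2.9733
P = C − (C − P) = 0.56 − (-2.9733) = 3.5333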